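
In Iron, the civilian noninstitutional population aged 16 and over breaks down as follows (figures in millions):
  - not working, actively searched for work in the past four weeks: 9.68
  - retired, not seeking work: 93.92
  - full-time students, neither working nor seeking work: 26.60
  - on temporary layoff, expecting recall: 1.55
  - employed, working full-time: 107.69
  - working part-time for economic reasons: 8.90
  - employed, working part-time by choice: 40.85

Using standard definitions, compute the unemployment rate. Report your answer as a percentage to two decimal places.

Unemployment rate ≈ 6.66%.

Employed = 107.69 + 8.90 + 40.85 = 157.44 million (anyone who worked, including part-time for economic reasons, counts as employed).
Unemployed = 9.68 + 1.55 = 11.23 million (jobless and actively searching, or on temporary layoff).
Labor force = 157.44 + 11.23 = 168.67 million.
Unemployment rate = 11.23 / 168.67 = 6.66%.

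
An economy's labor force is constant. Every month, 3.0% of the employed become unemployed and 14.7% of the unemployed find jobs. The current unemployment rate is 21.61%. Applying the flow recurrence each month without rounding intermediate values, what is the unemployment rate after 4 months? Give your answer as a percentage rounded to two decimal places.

With a fixed labor force, u_{t+1} = u_t + s·(1−u_t) − f·u_t = u_t·(1−s−f) + s.
Here 1−s−f = 0.823 and s = 0.030.
u_1 = 0.216100 × 0.823 + 0.030 = 0.207850.
u_2 = 0.207850 × 0.823 + 0.030 = 0.201061.
u_3 = 0.201061 × 0.823 + 0.030 = 0.195473.
u_4 = 0.195473 × 0.823 + 0.030 = 0.190874.

Unemployment rate after four months ≈ 19.09%.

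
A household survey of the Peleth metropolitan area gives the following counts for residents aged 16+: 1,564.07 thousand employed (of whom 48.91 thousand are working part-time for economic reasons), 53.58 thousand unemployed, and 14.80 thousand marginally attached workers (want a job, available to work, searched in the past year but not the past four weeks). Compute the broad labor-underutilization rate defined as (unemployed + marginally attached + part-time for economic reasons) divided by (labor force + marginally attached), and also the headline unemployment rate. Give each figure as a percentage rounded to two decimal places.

Broad underutilization rate ≈ 7.18%; headline unemployment rate ≈ 3.31%.

Labor force = 1,564.07 + 53.58 = 1,617.65 thousand.
Numerator = 53.58 + 14.80 + 48.91 = 117.29 thousand.
Denominator = 1,617.65 + 14.80 = 1,632.45 thousand.
Broad rate = 117.29 / 1,632.45 = 7.18%.
Headline unemployment rate = 53.58 / 1,617.65 = 3.31%.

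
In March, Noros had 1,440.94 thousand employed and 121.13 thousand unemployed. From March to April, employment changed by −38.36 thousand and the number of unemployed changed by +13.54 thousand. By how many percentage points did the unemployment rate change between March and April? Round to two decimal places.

The unemployment rate changed by +1.01 percentage points.

March: labor force = 1,440.94 + 121.13 = 1,562.07; u = 121.13/1,562.07 = 7.75%.
April: labor force = 1,402.58 + 134.67 = 1,537.25; u = 134.67/1,537.25 = 8.76%.
Change = 8.76% − 7.75% = +1.01 pp.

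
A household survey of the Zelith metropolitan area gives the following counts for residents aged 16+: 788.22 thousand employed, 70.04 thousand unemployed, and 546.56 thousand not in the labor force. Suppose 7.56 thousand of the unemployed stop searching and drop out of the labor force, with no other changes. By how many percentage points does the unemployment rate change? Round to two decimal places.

The unemployment rate changes by −0.82 percentage points.

Initially, labor force = 788.22 + 70.04 = 858.26 thousand, so u = 70.04/858.26 = 8.16%.
After the change, unemployed and labor force both fall by 7.56 → E = 788.22, U = 62.48, labor force = 850.70 thousand.
New unemployment rate = 62.48 / 850.70 = 7.34%.
Change = 7.34% − 8.16% = −0.82 percentage points.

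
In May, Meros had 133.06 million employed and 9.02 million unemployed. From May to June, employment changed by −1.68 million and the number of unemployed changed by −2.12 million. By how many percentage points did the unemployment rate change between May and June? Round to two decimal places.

May: labor force = 133.06 + 9.02 = 142.08; u = 9.02/142.08 = 6.35%.
June: labor force = 131.38 + 6.90 = 138.28; u = 6.90/138.28 = 4.99%.
Change = 4.99% − 6.35% = −1.36 pp.

The unemployment rate changed by −1.36 percentage points.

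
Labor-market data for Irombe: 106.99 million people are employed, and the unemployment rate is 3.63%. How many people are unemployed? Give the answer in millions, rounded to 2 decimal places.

About 4.03 million are unemployed.

Let U be the number unemployed. The labor force is E + U, and U/(E+U) = 0.0363.
So U = 0.0363 × 106.99 / (1 − 0.0363) = 3.8837 / 0.9637 ≈ 4.03 million.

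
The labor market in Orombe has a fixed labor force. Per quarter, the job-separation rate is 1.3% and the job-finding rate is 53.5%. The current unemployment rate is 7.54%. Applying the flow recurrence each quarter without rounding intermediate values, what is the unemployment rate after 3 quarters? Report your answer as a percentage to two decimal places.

Unemployment rate after three quarters ≈ 2.85%.

With a fixed labor force, u_{t+1} = u_t + s·(1−u_t) − f·u_t = u_t·(1−s−f) + s.
Here 1−s−f = 0.452 and s = 0.013.
u_1 = 0.075400 × 0.452 + 0.013 = 0.047081.
u_2 = 0.047081 × 0.452 + 0.013 = 0.034281.
u_3 = 0.034281 × 0.452 + 0.013 = 0.028495.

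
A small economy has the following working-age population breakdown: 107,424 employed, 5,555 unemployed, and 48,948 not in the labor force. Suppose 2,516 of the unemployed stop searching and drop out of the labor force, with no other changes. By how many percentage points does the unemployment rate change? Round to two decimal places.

The unemployment rate changes by −2.17 percentage points.

Initially, labor force = 107,424 + 5,555 = 112,979, so u = 5,555/112,979 = 4.92%.
After the change, unemployed and labor force both fall by 2,516 → E = 107,424, U = 3,039, labor force = 110,463.
New unemployment rate = 3,039 / 110,463 = 2.75%.
Change = 2.75% − 4.92% = −2.17 percentage points.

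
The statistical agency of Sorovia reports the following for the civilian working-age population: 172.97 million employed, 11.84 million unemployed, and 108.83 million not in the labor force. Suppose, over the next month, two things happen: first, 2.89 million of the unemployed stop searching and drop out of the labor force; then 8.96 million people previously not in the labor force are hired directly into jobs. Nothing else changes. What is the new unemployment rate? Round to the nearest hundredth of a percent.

New unemployment rate ≈ 4.69%.

Initially, labor force = 172.97 + 11.84 = 184.81 million, so u = 11.84/184.81 = 6.41%.
After the first change, unemployed and labor force both fall by 2.89 → E = 172.97, U = 8.95, labor force = 181.92 million.
After the second change, employed and labor force both rise by 8.96; unemployed unchanged → E = 181.93, U = 8.95, labor force = 190.88 million.
New unemployment rate = 8.95 / 190.88 = 4.69%.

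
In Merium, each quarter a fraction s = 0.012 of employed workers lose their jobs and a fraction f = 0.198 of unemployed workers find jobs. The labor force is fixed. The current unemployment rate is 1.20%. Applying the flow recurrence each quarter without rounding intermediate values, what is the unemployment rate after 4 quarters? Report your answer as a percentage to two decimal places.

With a fixed labor force, u_{t+1} = u_t + s·(1−u_t) − f·u_t = u_t·(1−s−f) + s.
Here 1−s−f = 0.790 and s = 0.012.
u_1 = 0.012000 × 0.790 + 0.012 = 0.021480.
u_2 = 0.021480 × 0.790 + 0.012 = 0.028969.
u_3 = 0.028969 × 0.790 + 0.012 = 0.034886.
u_4 = 0.034886 × 0.790 + 0.012 = 0.039560.

Unemployment rate after four quarters ≈ 3.96%.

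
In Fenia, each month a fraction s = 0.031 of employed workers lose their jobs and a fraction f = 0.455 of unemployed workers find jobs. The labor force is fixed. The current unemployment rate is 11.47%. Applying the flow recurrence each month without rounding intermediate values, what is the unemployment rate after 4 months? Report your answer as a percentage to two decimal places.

Unemployment rate after four months ≈ 6.73%.

With a fixed labor force, u_{t+1} = u_t + s·(1−u_t) − f·u_t = u_t·(1−s−f) + s.
Here 1−s−f = 0.514 and s = 0.031.
u_1 = 0.114700 × 0.514 + 0.031 = 0.089956.
u_2 = 0.089956 × 0.514 + 0.031 = 0.077237.
u_3 = 0.077237 × 0.514 + 0.031 = 0.070700.
u_4 = 0.070700 × 0.514 + 0.031 = 0.067340.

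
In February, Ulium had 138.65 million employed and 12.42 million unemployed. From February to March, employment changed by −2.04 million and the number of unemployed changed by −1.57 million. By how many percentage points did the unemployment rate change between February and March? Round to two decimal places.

The unemployment rate changed by −0.86 percentage points.

February: labor force = 138.65 + 12.42 = 151.07; u = 12.42/151.07 = 8.22%.
March: labor force = 136.61 + 10.85 = 147.46; u = 10.85/147.46 = 7.36%.
Change = 7.36% − 8.22% = −0.86 pp.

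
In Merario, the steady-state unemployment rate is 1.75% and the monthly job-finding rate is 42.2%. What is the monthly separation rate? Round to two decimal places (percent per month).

From u* = s/(s+f): s = u·f/(1−u).
s = 0.0175 × 42.2 / (1 − 0.0175) = 0.7385 / 0.9825 ≈ 0.75% per month.

Separation rate ≈ 0.75% per month.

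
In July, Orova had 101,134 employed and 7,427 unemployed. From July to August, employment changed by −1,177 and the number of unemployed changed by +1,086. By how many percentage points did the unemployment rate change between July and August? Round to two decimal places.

The unemployment rate changed by +1.01 percentage points.

July: labor force = 101,134 + 7,427 = 108,561; u = 7,427/108,561 = 6.84%.
August: labor force = 99,957 + 8,513 = 108,470; u = 8,513/108,470 = 7.85%.
Change = 7.85% − 6.84% = +1.01 pp.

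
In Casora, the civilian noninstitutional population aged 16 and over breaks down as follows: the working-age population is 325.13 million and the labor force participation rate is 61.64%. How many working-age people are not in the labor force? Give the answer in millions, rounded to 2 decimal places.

About 124.72 million are not in the labor force.

Share not in the labor force = 1 − 0.6164 = 0.3836.
Not in labor force = 0.3836 × 325.13 ≈ 124.72 million.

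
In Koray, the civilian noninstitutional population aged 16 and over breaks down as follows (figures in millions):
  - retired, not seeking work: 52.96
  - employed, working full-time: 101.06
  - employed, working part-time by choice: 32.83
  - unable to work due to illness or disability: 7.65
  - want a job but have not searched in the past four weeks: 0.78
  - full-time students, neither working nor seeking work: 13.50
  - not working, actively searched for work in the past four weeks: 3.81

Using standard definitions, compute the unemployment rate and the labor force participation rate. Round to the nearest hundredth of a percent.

Employed = 101.06 + 32.83 = 133.89 million.
Unemployed = 3.81 million.
Labor force = 133.89 + 3.81 = 137.70 million.
Not in labor force = 52.96 + 7.65 + 0.78 + 13.50 = 74.89 million (those not working and not actively searching are outside the labor force — including those who want a job but have given up searching).
Civilian working-age population = 137.70 + 74.89 = 212.59 million.
Unemployment rate = 3.81 / 137.70 = 2.77%.
Labor force participation rate = 137.70 / 212.59 = 64.77%.

Unemployment rate ≈ 2.77%; labor force participation rate ≈ 64.77%.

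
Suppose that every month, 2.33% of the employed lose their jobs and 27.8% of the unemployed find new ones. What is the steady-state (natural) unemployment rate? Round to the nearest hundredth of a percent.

At steady state the flows balance: s·E = f·U, so U/(E+U) = s/(s+f).
u* = 2.33 / (2.33 + 27.8) = 2.33 / 30.13 = 7.73%.

Steady-state unemployment rate ≈ 7.73%.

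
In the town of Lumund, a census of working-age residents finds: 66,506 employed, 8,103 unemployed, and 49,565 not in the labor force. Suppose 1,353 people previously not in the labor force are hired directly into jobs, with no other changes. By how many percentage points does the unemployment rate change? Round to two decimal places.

Initially, labor force = 66,506 + 8,103 = 74,609, so u = 8,103/74,609 = 10.86%.
After the change, employed and labor force both rise by 1,353; unemployed unchanged → E = 67,859, U = 8,103, labor force = 75,962.
New unemployment rate = 8,103 / 75,962 = 10.67%.
Change = 10.67% − 10.86% = −0.19 percentage points.

The unemployment rate changes by −0.19 percentage points.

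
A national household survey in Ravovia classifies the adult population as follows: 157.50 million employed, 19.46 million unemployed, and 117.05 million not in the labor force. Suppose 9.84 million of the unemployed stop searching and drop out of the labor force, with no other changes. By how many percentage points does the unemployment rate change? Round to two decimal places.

Initially, labor force = 157.50 + 19.46 = 176.96 million, so u = 19.46/176.96 = 11.00%.
After the change, unemployed and labor force both fall by 9.84 → E = 157.50, U = 9.62, labor force = 167.12 million.
New unemployment rate = 9.62 / 167.12 = 5.76%.
Change = 5.76% − 11.00% = −5.24 percentage points.

The unemployment rate changes by −5.24 percentage points.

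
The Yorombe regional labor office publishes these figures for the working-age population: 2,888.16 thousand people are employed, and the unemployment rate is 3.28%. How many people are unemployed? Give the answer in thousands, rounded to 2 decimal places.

Let U be the number unemployed. The labor force is E + U, and U/(E+U) = 0.0328.
So U = 0.0328 × 2,888.16 / (1 − 0.0328) = 94.7316 / 0.9672 ≈ 97.94 thousand.

About 97.94 thousand are unemployed.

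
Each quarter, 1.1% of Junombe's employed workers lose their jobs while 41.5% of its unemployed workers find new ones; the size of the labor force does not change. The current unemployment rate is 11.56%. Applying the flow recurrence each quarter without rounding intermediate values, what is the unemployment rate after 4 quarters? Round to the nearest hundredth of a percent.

Unemployment rate after four quarters ≈ 3.56%.

With a fixed labor force, u_{t+1} = u_t + s·(1−u_t) − f·u_t = u_t·(1−s−f) + s.
Here 1−s−f = 0.574 and s = 0.011.
u_1 = 0.115600 × 0.574 + 0.011 = 0.077354.
u_2 = 0.077354 × 0.574 + 0.011 = 0.055401.
u_3 = 0.055401 × 0.574 + 0.011 = 0.042800.
u_4 = 0.042800 × 0.574 + 0.011 = 0.035567.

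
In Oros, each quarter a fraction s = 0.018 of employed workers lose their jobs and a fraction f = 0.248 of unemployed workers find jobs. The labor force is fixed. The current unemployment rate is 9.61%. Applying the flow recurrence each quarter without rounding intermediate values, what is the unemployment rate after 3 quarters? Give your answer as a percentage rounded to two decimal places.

Unemployment rate after three quarters ≈ 7.89%.

With a fixed labor force, u_{t+1} = u_t + s·(1−u_t) − f·u_t = u_t·(1−s−f) + s.
Here 1−s−f = 0.734 and s = 0.018.
u_1 = 0.096100 × 0.734 + 0.018 = 0.088537.
u_2 = 0.088537 × 0.734 + 0.018 = 0.082986.
u_3 = 0.082986 × 0.734 + 0.018 = 0.078912.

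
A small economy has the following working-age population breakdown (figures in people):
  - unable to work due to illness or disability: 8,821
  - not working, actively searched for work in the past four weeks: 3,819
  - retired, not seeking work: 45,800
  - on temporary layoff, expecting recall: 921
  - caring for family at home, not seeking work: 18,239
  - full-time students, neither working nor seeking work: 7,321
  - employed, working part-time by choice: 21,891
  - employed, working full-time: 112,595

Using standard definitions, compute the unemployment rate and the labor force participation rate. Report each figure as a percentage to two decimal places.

Employed = 21,891 + 112,595 = 134,486.
Unemployed = 3,819 + 921 = 4,740 (jobless and actively searching, or on temporary layoff).
Labor force = 134,486 + 4,740 = 139,226.
Not in labor force = 8,821 + 45,800 + 18,239 + 7,321 = 80,181 (those not working and not actively searching are outside the labor force).
Civilian working-age population = 139,226 + 80,181 = 219,407.
Unemployment rate = 4,740 / 139,226 = 3.40%.
Labor force participation rate = 139,226 / 219,407 = 63.46%.

Unemployment rate ≈ 3.40%; labor force participation rate ≈ 63.46%.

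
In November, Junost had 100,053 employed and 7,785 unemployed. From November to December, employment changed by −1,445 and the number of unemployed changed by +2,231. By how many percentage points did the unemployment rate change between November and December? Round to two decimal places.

The unemployment rate changed by +2.00 percentage points.

November: labor force = 100,053 + 7,785 = 107,838; u = 7,785/107,838 = 7.22%.
December: labor force = 98,608 + 10,016 = 108,624; u = 10,016/108,624 = 9.22%.
Change = 9.22% − 7.22% = +2.00 pp.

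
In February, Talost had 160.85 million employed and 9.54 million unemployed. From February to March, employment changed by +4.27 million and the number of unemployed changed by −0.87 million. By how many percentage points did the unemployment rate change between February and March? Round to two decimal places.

The unemployment rate changed by −0.61 percentage points.

February: labor force = 160.85 + 9.54 = 170.39; u = 9.54/170.39 = 5.60%.
March: labor force = 165.12 + 8.67 = 173.79; u = 8.67/173.79 = 4.99%.
Change = 4.99% − 5.60% = −0.61 pp.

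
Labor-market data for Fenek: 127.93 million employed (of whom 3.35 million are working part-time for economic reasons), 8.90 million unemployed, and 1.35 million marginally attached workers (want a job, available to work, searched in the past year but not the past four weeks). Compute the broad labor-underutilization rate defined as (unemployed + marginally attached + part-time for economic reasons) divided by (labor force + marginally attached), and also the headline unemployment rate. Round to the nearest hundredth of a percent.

Broad underutilization rate ≈ 9.84%; headline unemployment rate ≈ 6.50%.

Labor force = 127.93 + 8.90 = 136.83 million.
Numerator = 8.90 + 1.35 + 3.35 = 13.60 million.
Denominator = 136.83 + 1.35 = 138.18 million.
Broad rate = 13.60 / 138.18 = 9.84%.
Headline unemployment rate = 8.90 / 136.83 = 6.50%.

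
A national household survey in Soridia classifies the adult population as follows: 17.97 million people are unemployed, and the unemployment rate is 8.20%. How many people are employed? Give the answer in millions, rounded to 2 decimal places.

About 201.18 million are employed.

Labor force = U / u = 17.97 / 0.0820 ≈ 219.15 million.
Employed = labor force − unemployed = 219.15 − 17.97 = 201.18 million.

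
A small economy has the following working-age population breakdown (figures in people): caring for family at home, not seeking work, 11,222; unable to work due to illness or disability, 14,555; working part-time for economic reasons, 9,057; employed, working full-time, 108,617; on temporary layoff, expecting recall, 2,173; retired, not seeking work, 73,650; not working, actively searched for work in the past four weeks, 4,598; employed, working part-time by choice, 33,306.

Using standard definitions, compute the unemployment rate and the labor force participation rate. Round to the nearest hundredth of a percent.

Unemployment rate ≈ 4.29%; labor force participation rate ≈ 61.34%.

Employed = 9,057 + 108,617 + 33,306 = 150,980 (anyone who worked, including part-time for economic reasons, counts as employed).
Unemployed = 2,173 + 4,598 = 6,771 (jobless and actively searching, or on temporary layoff).
Labor force = 150,980 + 6,771 = 157,751.
Not in labor force = 11,222 + 14,555 + 73,650 = 99,427 (those not working and not actively searching are outside the labor force).
Civilian working-age population = 157,751 + 99,427 = 257,178.
Unemployment rate = 6,771 / 157,751 = 4.29%.
Labor force participation rate = 157,751 / 257,178 = 61.34%.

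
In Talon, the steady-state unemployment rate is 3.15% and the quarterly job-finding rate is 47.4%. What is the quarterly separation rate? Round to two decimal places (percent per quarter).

From u* = s/(s+f): s = u·f/(1−u).
s = 0.0315 × 47.4 / (1 − 0.0315) = 1.4931 / 0.9685 ≈ 1.54% per quarter.

Separation rate ≈ 1.54% per quarter.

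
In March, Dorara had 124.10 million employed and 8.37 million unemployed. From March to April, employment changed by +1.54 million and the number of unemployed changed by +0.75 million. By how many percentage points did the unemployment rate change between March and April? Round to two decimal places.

The unemployment rate changed by +0.45 percentage points.

March: labor force = 124.10 + 8.37 = 132.47; u = 8.37/132.47 = 6.32%.
April: labor force = 125.64 + 9.12 = 134.76; u = 9.12/134.76 = 6.77%.
Change = 6.77% − 6.32% = +0.45 pp.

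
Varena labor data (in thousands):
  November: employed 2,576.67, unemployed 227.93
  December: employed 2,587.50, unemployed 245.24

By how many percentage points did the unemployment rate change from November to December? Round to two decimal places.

November: labor force = 2,576.67 + 227.93 = 2,804.60; u = 227.93/2,804.60 = 8.13%.
December: labor force = 2,587.50 + 245.24 = 2,832.74; u = 245.24/2,832.74 = 8.66%.
Change = 8.66% − 8.13% = +0.53 pp.

The unemployment rate changed by +0.53 percentage points.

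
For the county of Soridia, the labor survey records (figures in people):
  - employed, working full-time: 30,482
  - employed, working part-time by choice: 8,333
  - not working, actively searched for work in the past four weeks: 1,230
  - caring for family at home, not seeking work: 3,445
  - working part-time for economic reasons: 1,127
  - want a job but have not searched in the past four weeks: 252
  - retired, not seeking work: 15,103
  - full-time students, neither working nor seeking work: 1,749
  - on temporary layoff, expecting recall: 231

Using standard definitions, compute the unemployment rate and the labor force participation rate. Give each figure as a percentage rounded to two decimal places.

Unemployment rate ≈ 3.53%; labor force participation rate ≈ 66.83%.

Employed = 30,482 + 8,333 + 1,127 = 39,942 (anyone who worked, including part-time for economic reasons, counts as employed).
Unemployed = 1,230 + 231 = 1,461 (jobless and actively searching, or on temporary layoff).
Labor force = 39,942 + 1,461 = 41,403.
Not in labor force = 3,445 + 252 + 15,103 + 1,749 = 20,549 (those not working and not actively searching are outside the labor force — including those who want a job but have given up searching).
Civilian working-age population = 41,403 + 20,549 = 61,952.
Unemployment rate = 1,461 / 41,403 = 3.53%.
Labor force participation rate = 41,403 / 61,952 = 66.83%.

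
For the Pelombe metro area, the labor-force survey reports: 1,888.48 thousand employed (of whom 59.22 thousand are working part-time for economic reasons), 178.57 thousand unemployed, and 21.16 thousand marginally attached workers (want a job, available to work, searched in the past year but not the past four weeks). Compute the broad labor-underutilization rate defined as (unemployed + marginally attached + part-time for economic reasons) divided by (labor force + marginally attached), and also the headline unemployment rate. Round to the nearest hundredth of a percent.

Labor force = 1,888.48 + 178.57 = 2,067.05 thousand.
Numerator = 178.57 + 21.16 + 59.22 = 258.95 thousand.
Denominator = 2,067.05 + 21.16 = 2,088.21 thousand.
Broad rate = 258.95 / 2,088.21 = 12.40%.
Headline unemployment rate = 178.57 / 2,067.05 = 8.64%.

Broad underutilization rate ≈ 12.40%; headline unemployment rate ≈ 8.64%.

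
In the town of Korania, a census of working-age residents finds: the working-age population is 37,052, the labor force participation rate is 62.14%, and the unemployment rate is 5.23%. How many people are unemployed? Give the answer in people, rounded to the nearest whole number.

About 1,204 are unemployed.

Labor force = 0.6214 × 37,052 = 23,024.
Unemployed = 0.0523 × 23,024 ≈ 1,204.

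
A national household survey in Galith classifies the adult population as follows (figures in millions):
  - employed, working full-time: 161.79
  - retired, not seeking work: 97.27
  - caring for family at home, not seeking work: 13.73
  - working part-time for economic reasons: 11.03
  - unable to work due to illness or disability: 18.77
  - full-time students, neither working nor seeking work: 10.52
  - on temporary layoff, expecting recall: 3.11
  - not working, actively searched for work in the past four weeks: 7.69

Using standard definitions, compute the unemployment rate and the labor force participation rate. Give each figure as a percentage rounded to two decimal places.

Unemployment rate ≈ 5.88%; labor force participation rate ≈ 56.69%.

Employed = 161.79 + 11.03 = 172.82 million (anyone who worked, including part-time for economic reasons, counts as employed).
Unemployed = 3.11 + 7.69 = 10.80 million (jobless and actively searching, or on temporary layoff).
Labor force = 172.82 + 10.80 = 183.62 million.
Not in labor force = 97.27 + 13.73 + 18.77 + 10.52 = 140.29 million (those not working and not actively searching are outside the labor force).
Civilian working-age population = 183.62 + 140.29 = 323.91 million.
Unemployment rate = 10.80 / 183.62 = 5.88%.
Labor force participation rate = 183.62 / 323.91 = 56.69%.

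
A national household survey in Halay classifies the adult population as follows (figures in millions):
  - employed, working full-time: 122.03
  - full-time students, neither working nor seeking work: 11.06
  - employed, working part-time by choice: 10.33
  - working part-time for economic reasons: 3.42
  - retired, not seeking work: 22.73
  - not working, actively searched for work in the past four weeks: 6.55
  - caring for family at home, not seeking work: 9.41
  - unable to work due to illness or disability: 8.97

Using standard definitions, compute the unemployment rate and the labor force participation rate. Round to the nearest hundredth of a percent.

Employed = 122.03 + 10.33 + 3.42 = 135.78 million (anyone who worked, including part-time for economic reasons, counts as employed).
Unemployed = 6.55 million.
Labor force = 135.78 + 6.55 = 142.33 million.
Not in labor force = 11.06 + 22.73 + 9.41 + 8.97 = 52.17 million (those not working and not actively searching are outside the labor force).
Civilian working-age population = 142.33 + 52.17 = 194.50 million.
Unemployment rate = 6.55 / 142.33 = 4.60%.
Labor force participation rate = 142.33 / 194.50 = 73.18%.

Unemployment rate ≈ 4.60%; labor force participation rate ≈ 73.18%.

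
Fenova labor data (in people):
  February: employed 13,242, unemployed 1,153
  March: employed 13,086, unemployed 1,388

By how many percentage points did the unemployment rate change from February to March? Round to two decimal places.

February: labor force = 13,242 + 1,153 = 14,395; u = 1,153/14,395 = 8.01%.
March: labor force = 13,086 + 1,388 = 14,474; u = 1,388/14,474 = 9.59%.
Change = 9.59% − 8.01% = +1.58 pp.

The unemployment rate changed by +1.58 percentage points.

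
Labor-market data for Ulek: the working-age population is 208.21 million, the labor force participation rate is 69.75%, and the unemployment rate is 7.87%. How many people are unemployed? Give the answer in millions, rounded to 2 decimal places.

About 11.43 million are unemployed.

Labor force = 0.6975 × 208.21 = 145.23 million.
Unemployed = 0.0787 × 145.23 ≈ 11.43 million.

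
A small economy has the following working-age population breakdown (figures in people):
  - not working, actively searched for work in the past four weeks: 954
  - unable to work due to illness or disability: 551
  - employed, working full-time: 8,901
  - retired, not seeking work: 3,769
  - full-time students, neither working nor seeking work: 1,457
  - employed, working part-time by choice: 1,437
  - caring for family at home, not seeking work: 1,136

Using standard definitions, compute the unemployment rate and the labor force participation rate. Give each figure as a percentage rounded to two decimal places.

Unemployment rate ≈ 8.45%; labor force participation rate ≈ 62.03%.

Employed = 8,901 + 1,437 = 10,338.
Unemployed = 954.
Labor force = 10,338 + 954 = 11,292.
Not in labor force = 551 + 3,769 + 1,457 + 1,136 = 6,913 (those not working and not actively searching are outside the labor force).
Civilian working-age population = 11,292 + 6,913 = 18,205.
Unemployment rate = 954 / 11,292 = 8.45%.
Labor force participation rate = 11,292 / 18,205 = 62.03%.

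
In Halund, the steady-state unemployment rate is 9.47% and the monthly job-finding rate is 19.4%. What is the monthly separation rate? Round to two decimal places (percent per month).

Separation rate ≈ 2.03% per month.

From u* = s/(s+f): s = u·f/(1−u).
s = 0.0947 × 19.4 / (1 − 0.0947) = 1.8372 / 0.9053 ≈ 2.03% per month.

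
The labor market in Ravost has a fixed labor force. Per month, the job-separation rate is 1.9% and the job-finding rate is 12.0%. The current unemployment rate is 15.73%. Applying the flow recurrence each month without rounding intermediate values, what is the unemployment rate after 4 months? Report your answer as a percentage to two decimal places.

Unemployment rate after four months ≈ 14.80%.

With a fixed labor force, u_{t+1} = u_t + s·(1−u_t) − f·u_t = u_t·(1−s−f) + s.
Here 1−s−f = 0.861 and s = 0.019.
u_1 = 0.157300 × 0.861 + 0.019 = 0.154435.
u_2 = 0.154435 × 0.861 + 0.019 = 0.151969.
u_3 = 0.151969 × 0.861 + 0.019 = 0.149845.
u_4 = 0.149845 × 0.861 + 0.019 = 0.148017.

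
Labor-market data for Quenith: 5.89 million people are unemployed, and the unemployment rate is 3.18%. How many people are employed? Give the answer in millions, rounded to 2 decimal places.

About 179.33 million are employed.

Labor force = U / u = 5.89 / 0.0318 ≈ 185.22 million.
Employed = labor force − unemployed = 185.22 − 5.89 = 179.33 million.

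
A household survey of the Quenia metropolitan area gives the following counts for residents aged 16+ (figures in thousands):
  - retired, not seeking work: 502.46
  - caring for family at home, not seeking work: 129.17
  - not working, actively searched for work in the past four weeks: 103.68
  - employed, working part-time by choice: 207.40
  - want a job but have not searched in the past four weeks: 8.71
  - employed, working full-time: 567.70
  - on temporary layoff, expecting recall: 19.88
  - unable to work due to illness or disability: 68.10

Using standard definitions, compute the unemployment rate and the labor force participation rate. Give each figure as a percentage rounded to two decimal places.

Employed = 207.40 + 567.70 = 775.10 thousand.
Unemployed = 103.68 + 19.88 = 123.56 thousand (jobless and actively searching, or on temporary layoff).
Labor force = 775.10 + 123.56 = 898.66 thousand.
Not in labor force = 502.46 + 129.17 + 8.71 + 68.10 = 708.44 thousand (those not working and not actively searching are outside the labor force — including those who want a job but have given up searching).
Civilian working-age population = 898.66 + 708.44 = 1,607.10 thousand.
Unemployment rate = 123.56 / 898.66 = 13.75%.
Labor force participation rate = 898.66 / 1,607.10 = 55.92%.

Unemployment rate ≈ 13.75%; labor force participation rate ≈ 55.92%.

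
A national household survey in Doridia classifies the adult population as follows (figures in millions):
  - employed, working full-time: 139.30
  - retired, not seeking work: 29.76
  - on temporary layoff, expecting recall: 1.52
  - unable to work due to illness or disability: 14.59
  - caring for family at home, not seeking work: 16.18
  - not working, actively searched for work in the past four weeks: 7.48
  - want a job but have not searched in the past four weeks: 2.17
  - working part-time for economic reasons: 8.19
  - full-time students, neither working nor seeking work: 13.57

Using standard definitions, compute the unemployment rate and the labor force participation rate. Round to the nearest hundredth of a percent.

Unemployment rate ≈ 5.75%; labor force participation rate ≈ 67.23%.

Employed = 139.30 + 8.19 = 147.49 million (anyone who worked, including part-time for economic reasons, counts as employed).
Unemployed = 1.52 + 7.48 = 9.00 million (jobless and actively searching, or on temporary layoff).
Labor force = 147.49 + 9.00 = 156.49 million.
Not in labor force = 29.76 + 14.59 + 16.18 + 2.17 + 13.57 = 76.27 million (those not working and not actively searching are outside the labor force — including those who want a job but have given up searching).
Civilian working-age population = 156.49 + 76.27 = 232.76 million.
Unemployment rate = 9.00 / 156.49 = 5.75%.
Labor force participation rate = 156.49 / 232.76 = 67.23%.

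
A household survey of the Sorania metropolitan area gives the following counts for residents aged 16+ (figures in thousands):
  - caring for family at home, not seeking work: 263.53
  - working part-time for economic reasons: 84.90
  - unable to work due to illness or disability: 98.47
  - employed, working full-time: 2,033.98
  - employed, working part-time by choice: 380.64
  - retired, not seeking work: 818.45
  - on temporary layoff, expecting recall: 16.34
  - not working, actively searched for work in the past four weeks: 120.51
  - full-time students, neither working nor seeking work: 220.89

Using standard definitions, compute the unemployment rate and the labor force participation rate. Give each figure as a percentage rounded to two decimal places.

Employed = 84.90 + 2,033.98 + 380.64 = 2,499.52 thousand (anyone who worked, including part-time for economic reasons, counts as employed).
Unemployed = 16.34 + 120.51 = 136.85 thousand (jobless and actively searching, or on temporary layoff).
Labor force = 2,499.52 + 136.85 = 2,636.37 thousand.
Not in labor force = 263.53 + 98.47 + 818.45 + 220.89 = 1,401.34 thousand (those not working and not actively searching are outside the labor force).
Civilian working-age population = 2,636.37 + 1,401.34 = 4,037.71 thousand.
Unemployment rate = 136.85 / 2,636.37 = 5.19%.
Labor force participation rate = 2,636.37 / 4,037.71 = 65.29%.

Unemployment rate ≈ 5.19%; labor force participation rate ≈ 65.29%.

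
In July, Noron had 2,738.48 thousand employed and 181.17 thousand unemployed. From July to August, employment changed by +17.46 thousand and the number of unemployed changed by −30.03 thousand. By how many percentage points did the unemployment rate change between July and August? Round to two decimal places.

The unemployment rate changed by −1.01 percentage points.

July: labor force = 2,738.48 + 181.17 = 2,919.65; u = 181.17/2,919.65 = 6.21%.
August: labor force = 2,755.94 + 151.14 = 2,907.08; u = 151.14/2,907.08 = 5.20%.
Change = 5.20% − 6.21% = −1.01 pp.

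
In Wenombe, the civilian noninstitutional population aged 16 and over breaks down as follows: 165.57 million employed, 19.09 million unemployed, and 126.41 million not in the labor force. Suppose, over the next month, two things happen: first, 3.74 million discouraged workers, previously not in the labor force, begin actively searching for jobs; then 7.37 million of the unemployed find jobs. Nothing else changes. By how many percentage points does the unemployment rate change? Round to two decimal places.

Initially, labor force = 165.57 + 19.09 = 184.66 million, so u = 19.09/184.66 = 10.34%.
After the first change, unemployed and labor force both rise by 3.74 → E = 165.57, U = 22.83, labor force = 188.40 million.
After the second change, unemployed falls and employed rises by 7.37; labor force unchanged → E = 172.94, U = 15.46, labor force = 188.40 million.
New unemployment rate = 15.46 / 188.40 = 8.21%.
Change = 8.21% − 10.34% = −2.13 percentage points.

The unemployment rate changes by −2.13 percentage points.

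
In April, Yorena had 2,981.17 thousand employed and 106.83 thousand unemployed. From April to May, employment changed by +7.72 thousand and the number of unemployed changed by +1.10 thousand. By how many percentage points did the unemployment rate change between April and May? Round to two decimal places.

April: labor force = 2,981.17 + 106.83 = 3,088.00; u = 106.83/3,088.00 = 3.46%.
May: labor force = 2,988.89 + 107.93 = 3,096.82; u = 107.93/3,096.82 = 3.49%.
Change = 3.49% − 3.46% = +0.03 pp.

The unemployment rate changed by +0.03 percentage points.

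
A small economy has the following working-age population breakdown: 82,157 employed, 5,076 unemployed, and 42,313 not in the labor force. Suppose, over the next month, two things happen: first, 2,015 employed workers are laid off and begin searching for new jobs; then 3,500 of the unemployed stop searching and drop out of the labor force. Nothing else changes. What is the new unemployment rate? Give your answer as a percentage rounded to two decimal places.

New unemployment rate ≈ 4.29%.

Initially, labor force = 82,157 + 5,076 = 87,233, so u = 5,076/87,233 = 5.82%.
After the first change, employed falls and unemployed rises by 2,015; labor force unchanged → E = 80,142, U = 7,091, labor force = 87,233.
After the second change, unemployed and labor force both fall by 3,500 → E = 80,142, U = 3,591, labor force = 83,733.
New unemployment rate = 3,591 / 83,733 = 4.29%.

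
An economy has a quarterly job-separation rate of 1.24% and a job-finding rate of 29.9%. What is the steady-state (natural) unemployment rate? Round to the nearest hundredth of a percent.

Steady-state unemployment rate ≈ 3.98%.

At steady state the flows balance: s·E = f·U, so U/(E+U) = s/(s+f).
u* = 1.24 / (1.24 + 29.9) = 1.24 / 31.14 = 3.98%.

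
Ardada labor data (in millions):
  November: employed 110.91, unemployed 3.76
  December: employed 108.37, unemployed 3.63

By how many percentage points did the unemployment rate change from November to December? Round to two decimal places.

The unemployment rate changed by −0.04 percentage points.

November: labor force = 110.91 + 3.76 = 114.67; u = 3.76/114.67 = 3.28%.
December: labor force = 108.37 + 3.63 = 112.00; u = 3.63/112.00 = 3.24%.
Change = 3.24% − 3.28% = −0.04 pp.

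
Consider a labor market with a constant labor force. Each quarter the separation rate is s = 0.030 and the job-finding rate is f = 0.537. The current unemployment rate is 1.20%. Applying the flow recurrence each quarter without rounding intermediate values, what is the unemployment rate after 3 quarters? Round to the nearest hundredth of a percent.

Unemployment rate after three quarters ≈ 4.96%.

With a fixed labor force, u_{t+1} = u_t + s·(1−u_t) − f·u_t = u_t·(1−s−f) + s.
Here 1−s−f = 0.433 and s = 0.030.
u_1 = 0.012000 × 0.433 + 0.030 = 0.035196.
u_2 = 0.035196 × 0.433 + 0.030 = 0.045240.
u_3 = 0.045240 × 0.433 + 0.030 = 0.049589.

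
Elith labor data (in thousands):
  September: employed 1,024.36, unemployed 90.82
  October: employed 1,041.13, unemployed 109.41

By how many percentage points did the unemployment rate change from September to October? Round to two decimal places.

September: labor force = 1,024.36 + 90.82 = 1,115.18; u = 90.82/1,115.18 = 8.14%.
October: labor force = 1,041.13 + 109.41 = 1,150.54; u = 109.41/1,150.54 = 9.51%.
Change = 9.51% − 8.14% = +1.37 pp.

The unemployment rate changed by +1.37 percentage points.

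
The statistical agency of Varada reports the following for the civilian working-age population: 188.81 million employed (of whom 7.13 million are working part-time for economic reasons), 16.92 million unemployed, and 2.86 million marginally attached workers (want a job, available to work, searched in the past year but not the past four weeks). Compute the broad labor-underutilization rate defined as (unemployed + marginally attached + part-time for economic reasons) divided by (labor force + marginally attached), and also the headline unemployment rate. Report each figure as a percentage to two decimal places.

Labor force = 188.81 + 16.92 = 205.73 million.
Numerator = 16.92 + 2.86 + 7.13 = 26.91 million.
Denominator = 205.73 + 2.86 = 208.59 million.
Broad rate = 26.91 / 208.59 = 12.90%.
Headline unemployment rate = 16.92 / 205.73 = 8.22%.

Broad underutilization rate ≈ 12.90%; headline unemployment rate ≈ 8.22%.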